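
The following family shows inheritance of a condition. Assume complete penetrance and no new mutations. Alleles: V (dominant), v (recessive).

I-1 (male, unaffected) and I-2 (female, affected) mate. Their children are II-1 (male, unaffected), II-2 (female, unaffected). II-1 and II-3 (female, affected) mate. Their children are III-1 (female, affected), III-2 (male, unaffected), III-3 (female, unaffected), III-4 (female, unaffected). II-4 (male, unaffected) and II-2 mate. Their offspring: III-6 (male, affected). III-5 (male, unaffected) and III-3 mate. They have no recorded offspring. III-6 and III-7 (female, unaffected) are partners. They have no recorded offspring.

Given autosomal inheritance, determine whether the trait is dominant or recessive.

II-4 and II-2 are both unaffected yet have an affected child III-6. Under dominance, an affected child requires at least one affected parent, so the trait cannot be dominant.

recessive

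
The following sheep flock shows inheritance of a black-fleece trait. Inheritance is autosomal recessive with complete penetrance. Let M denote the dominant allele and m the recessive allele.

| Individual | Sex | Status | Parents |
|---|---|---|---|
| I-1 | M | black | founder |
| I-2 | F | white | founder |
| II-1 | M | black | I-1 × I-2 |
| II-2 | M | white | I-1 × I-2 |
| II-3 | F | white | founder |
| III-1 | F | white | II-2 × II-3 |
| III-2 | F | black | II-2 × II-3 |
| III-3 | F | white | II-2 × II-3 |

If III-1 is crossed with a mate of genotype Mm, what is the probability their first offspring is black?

1/6

II-2 is white so carries M and received m from I-1 (mm), so II-2 is Mm.
II-3 is white so carries M and passed m to III-2 (mm), so II-3 is Mm.
III-1 is a white offspring of II-2 (Mm) × II-3 (Mm), whose cross gives 1/4 MM : 1/2 Mm : 1/4 mm; conditioning on being white, III-1 is MM with probability 1/3, Mm with probability 2/3.
Summing over parental genotype combinations, P(offspring is black) = 2/3·1/4 = 1/6.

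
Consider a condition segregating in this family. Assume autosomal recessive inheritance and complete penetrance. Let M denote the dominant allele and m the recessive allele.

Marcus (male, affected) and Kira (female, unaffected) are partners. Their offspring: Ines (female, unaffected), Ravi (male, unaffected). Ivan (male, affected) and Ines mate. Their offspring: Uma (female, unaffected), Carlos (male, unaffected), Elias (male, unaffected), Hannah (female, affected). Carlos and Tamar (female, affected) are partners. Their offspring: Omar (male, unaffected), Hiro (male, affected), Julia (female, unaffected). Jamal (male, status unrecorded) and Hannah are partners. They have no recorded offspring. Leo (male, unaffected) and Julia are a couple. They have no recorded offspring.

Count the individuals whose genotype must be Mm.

7

Obligate heterozygotes: Ines is unaffected so carries M and received m from Marcus (mm), so Ines is Mm; Ravi is unaffected so carries M and received m from Marcus (mm), so Ravi is Mm; Uma is unaffected so carries M and received m from Ivan (mm), so Uma is Mm; Carlos is unaffected so carries M and received m from Ivan (mm), so Carlos is Mm; Elias is unaffected so carries M and received m from Ivan (mm), so Elias is Mm; Omar is unaffected so carries M and received m from Tamar (mm), so Omar is Mm; Julia is unaffected so carries M and received m from Tamar (mm), so Julia is Mm.
Every other individual is either homozygous by phenotype or has at least one consistent homozygous assignment, so the count is 7.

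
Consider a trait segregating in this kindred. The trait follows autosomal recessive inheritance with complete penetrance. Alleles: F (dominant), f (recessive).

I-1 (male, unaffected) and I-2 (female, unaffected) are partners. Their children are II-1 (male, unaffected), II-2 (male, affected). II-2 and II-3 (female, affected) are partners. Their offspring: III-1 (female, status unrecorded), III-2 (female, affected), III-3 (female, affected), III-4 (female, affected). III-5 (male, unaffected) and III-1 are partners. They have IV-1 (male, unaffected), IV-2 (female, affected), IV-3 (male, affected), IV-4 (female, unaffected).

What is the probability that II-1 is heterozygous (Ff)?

I-1 is unaffected so carries F and passed f to II-2 (ff), so I-1 is Ff.
I-2 is unaffected so carries F and passed f to II-2 (ff), so I-2 is Ff.
Their cross gives offspring ratios 1/4 FF : 1/2 Ff : 1/4 ff. Conditioning on II-1 being unaffected, P(Ff) = 1/2 / 3/4 = 2/3.

2/3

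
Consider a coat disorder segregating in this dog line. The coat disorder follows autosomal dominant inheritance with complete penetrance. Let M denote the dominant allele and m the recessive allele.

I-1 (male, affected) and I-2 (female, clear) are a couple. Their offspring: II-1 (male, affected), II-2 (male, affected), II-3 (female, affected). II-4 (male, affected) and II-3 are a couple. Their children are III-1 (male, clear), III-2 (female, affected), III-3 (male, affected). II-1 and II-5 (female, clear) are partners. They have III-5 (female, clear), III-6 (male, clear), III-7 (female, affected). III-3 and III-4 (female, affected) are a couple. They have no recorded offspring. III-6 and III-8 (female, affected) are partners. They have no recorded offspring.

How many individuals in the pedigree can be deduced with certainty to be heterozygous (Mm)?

5

Obligate heterozygotes: II-1 is affected so carries M and received m from I-2 (mm), so II-1 is Mm; II-2 is affected so carries M and received m from I-2 (mm), so II-2 is Mm; II-3 is affected so carries M and received m from I-2 (mm), so II-3 is Mm; II-4 is affected so carries M and passed m to III-1 (mm), so II-4 is Mm; III-7 is affected so carries M and received m from II-5 (mm), so III-7 is Mm.
Every other individual is either homozygous by phenotype or has at least one consistent homozygous assignment, so the count is 5.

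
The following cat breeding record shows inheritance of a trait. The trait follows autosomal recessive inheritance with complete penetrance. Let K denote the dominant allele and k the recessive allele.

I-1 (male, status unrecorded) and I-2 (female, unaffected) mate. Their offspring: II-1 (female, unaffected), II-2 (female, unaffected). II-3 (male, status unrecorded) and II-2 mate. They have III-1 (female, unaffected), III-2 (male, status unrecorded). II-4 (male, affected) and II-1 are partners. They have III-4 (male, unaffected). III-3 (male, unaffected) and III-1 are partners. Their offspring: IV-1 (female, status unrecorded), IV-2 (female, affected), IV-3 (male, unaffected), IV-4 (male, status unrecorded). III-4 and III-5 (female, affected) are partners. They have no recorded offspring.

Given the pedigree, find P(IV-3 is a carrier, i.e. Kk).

2/3

III-3 is unaffected so carries K and passed k to IV-2 (kk), so III-3 is Kk.
III-1 is unaffected so carries K and passed k to IV-2 (kk), so III-1 is Kk.
Their cross gives offspring ratios 1/4 KK : 1/2 Kk : 1/4 kk. Conditioning on IV-3 being unaffected, P(Kk) = 1/2 / 3/4 = 2/3.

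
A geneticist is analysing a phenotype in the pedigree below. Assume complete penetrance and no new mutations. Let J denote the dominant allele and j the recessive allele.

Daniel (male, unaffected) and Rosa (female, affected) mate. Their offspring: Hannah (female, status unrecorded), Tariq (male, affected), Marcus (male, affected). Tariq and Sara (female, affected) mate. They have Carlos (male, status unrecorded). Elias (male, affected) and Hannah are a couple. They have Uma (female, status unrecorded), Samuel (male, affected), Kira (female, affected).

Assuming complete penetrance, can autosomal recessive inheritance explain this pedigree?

Yes

A consistent assignment under autosomal recessive exists: Daniel Jj, Rosa jj, Hannah Jj, Tariq jj, Marcus jj, Sara jj, Elias jj, Carlos jj, Uma Jj, Samuel jj, Kira jj.
In this assignment every recorded phenotype matches its genotype and every non-founder's genotype is obtainable from its parents' genotypes, so the pedigree is consistent.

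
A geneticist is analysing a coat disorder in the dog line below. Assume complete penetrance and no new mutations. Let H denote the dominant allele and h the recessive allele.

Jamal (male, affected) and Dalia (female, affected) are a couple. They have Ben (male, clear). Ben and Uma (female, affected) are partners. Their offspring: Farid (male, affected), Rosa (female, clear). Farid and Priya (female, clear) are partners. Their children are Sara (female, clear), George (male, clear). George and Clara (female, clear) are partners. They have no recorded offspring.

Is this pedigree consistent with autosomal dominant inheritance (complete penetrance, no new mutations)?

A consistent assignment under autosomal dominant exists: Jamal Hh, Dalia Hh, Ben hh, Uma Hh, Farid Hh, Rosa hh, Priya hh, Sara hh, George hh, Clara hh.
In this assignment every recorded phenotype matches its genotype and every non-founder's genotype is obtainable from its parents' genotypes, so the pedigree is consistent.

Yes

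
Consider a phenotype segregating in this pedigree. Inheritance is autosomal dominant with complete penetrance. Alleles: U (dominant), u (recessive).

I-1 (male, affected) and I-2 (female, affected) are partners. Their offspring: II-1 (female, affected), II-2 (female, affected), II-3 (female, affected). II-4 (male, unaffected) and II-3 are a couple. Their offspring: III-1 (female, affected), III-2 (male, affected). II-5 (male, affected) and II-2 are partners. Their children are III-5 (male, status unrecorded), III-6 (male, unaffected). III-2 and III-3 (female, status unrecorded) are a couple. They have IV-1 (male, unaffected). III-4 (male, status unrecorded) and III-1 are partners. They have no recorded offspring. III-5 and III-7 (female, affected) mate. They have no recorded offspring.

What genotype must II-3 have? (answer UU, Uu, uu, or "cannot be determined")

II-3's phenotype allows UU or Uu, and no parent or child forces a single allele at both positions; consistent genotype assignments exist with II-3 as UU or Uu.

cannot be determined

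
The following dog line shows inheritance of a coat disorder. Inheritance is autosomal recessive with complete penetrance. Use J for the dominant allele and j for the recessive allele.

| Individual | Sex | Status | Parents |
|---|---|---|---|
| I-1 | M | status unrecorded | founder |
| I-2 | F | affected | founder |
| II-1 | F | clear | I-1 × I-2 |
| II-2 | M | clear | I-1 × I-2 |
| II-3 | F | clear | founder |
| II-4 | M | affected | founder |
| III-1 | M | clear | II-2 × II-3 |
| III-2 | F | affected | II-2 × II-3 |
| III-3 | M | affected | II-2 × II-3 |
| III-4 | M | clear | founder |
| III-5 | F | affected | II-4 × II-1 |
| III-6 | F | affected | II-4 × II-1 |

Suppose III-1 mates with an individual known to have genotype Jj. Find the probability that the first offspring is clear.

II-2 is clear so carries J and received j from I-2 (jj), so II-2 is Jj.
II-3 is clear so carries J and passed j to III-2 (jj), so II-3 is Jj.
III-1 is a clear offspring of II-2 (Jj) × II-3 (Jj), whose cross gives 1/4 JJ : 1/2 Jj : 1/4 jj; conditioning on being clear, III-1 is JJ with probability 1/3, Jj with probability 2/3.
Summing over parental genotype combinations, P(offspring is clear) = 1/3·1 + 2/3·3/4 = 5/6.

5/6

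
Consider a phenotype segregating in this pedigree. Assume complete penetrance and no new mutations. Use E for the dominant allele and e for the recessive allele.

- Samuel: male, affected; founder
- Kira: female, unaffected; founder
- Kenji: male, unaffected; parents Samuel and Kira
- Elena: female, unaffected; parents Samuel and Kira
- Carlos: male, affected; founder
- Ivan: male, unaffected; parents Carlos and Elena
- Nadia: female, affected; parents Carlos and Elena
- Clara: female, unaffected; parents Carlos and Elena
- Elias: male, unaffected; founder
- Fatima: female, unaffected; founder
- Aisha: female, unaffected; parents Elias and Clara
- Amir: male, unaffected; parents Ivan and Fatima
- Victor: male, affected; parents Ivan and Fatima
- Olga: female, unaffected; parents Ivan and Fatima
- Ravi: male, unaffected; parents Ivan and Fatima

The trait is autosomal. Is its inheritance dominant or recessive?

recessive

Ivan and Fatima are both unaffected yet have an affected child Victor. Under dominance, an affected child requires at least one affected parent, so the trait cannot be dominant.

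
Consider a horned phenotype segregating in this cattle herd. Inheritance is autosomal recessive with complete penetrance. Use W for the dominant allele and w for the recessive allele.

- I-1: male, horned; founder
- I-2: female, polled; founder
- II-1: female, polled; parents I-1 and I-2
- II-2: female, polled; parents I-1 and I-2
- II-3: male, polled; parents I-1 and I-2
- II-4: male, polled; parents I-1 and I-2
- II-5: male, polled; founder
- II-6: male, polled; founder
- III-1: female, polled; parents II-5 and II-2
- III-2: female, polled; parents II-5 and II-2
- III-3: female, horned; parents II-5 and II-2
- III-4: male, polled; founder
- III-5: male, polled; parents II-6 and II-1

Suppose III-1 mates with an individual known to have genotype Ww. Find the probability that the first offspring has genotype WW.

II-5 is polled so carries W and passed w to III-3 (ww), so II-5 is Ww.
II-2 is polled so carries W and received w from I-1 (ww), so II-2 is Ww.
III-1 is a polled offspring of II-5 (Ww) × II-2 (Ww), whose cross gives 1/4 WW : 1/2 Ww : 1/4 ww; conditioning on being polled, III-1 is WW with probability 1/3, Ww with probability 2/3.
Summing over parental genotype combinations, P(offspring has genotype WW) = 1/3·1/2 + 2/3·1/4 = 1/3.

1/3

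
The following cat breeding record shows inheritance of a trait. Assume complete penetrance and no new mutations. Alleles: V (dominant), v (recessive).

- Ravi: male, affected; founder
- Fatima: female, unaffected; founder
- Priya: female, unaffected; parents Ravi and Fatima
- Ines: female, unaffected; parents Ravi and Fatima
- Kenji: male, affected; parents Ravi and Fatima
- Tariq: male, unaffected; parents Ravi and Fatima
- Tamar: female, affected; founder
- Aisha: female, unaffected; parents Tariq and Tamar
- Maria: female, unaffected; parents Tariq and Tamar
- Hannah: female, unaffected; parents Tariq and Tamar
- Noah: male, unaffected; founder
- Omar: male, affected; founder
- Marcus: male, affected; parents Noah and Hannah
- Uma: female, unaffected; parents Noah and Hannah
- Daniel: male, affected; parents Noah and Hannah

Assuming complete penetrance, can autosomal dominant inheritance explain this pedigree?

Under autosomal dominant, Marcus (affected, male) cannot arise from Noah (unaffected) × Hannah (unaffected).

No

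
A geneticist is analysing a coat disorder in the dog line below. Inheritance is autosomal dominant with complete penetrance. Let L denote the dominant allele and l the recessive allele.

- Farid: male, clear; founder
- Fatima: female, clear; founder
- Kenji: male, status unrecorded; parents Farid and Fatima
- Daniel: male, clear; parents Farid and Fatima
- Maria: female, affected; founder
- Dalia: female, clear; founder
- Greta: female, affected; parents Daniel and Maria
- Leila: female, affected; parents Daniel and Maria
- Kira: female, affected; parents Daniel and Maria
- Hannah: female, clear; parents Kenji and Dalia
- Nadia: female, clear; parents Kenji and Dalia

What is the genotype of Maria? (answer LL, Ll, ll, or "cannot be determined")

Maria's phenotype allows LL or Ll, and no parent or child forces a single allele at both positions; consistent genotype assignments exist with Maria as LL or Ll.

cannot be determined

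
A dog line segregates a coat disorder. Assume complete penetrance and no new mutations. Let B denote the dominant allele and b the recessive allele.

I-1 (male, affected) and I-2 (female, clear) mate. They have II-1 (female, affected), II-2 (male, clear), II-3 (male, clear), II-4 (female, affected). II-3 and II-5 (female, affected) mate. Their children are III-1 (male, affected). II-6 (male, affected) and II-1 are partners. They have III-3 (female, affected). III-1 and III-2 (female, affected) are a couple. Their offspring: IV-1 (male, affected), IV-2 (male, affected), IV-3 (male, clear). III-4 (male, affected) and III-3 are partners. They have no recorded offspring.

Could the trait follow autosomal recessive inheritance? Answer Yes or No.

Under autosomal recessive, IV-3 (clear, male) cannot arise from III-1 (affected) × III-2 (affected).

No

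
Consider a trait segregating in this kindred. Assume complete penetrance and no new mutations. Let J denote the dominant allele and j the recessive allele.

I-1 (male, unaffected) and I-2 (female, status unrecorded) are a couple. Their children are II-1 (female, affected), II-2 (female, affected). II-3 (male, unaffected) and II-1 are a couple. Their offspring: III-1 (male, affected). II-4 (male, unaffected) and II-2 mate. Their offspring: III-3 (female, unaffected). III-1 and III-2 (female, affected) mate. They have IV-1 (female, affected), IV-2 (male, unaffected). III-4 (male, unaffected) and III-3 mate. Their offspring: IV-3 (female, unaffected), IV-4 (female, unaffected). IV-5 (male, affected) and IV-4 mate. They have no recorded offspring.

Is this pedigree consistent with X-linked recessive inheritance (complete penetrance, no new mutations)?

No

Under X-linked recessive, II-1 (affected, female) cannot arise from I-1 (unaffected) × I-2 (unrecorded).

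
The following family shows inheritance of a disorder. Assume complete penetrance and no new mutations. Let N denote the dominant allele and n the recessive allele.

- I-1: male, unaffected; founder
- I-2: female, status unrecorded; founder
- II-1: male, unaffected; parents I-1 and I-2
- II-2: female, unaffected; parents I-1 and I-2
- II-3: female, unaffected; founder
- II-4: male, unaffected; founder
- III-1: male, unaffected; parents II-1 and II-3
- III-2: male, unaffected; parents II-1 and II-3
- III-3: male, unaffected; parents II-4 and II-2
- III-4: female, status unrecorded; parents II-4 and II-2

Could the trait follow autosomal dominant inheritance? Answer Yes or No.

Yes

A consistent assignment under autosomal dominant exists: I-1 nn, I-2 Nn, II-1 nn, II-2 nn, II-3 nn, II-4 nn, III-1 nn, III-2 nn, III-3 nn, III-4 nn.
In this assignment every recorded phenotype matches its genotype and every non-founder's genotype is obtainable from its parents' genotypes, so the pedigree is consistent.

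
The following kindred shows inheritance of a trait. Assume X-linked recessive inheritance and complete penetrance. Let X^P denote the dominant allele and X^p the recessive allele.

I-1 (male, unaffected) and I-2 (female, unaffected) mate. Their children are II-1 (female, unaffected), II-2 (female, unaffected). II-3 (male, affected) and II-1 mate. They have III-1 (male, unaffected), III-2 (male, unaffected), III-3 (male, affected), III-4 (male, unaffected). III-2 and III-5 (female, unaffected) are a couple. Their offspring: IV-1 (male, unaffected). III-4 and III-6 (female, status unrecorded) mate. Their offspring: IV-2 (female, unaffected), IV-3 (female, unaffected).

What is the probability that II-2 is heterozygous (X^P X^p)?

I-1 is unaffected, so I-1 is X^P Y.
I-2 is unaffected so carries P and passed p to II-1 (X^P X^p, whose P came from I-1), so I-2 is X^P X^p.
Their cross gives offspring ratios 1/2 X^P X^P : 1/2 X^P X^p. Conditioning on II-2 being unaffected, P(X^P X^p) = 1/2 / 1 = 1/2.

1/2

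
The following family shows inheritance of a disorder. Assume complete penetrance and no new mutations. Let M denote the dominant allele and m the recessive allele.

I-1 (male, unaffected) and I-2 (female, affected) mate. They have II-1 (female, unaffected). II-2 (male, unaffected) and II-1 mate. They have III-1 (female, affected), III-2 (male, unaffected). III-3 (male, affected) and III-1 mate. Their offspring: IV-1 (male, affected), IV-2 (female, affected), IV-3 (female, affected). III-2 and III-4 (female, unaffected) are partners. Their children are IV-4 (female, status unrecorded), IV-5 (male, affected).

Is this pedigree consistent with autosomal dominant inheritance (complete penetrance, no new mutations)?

Under autosomal dominant, III-1 (affected, female) cannot arise from II-2 (unaffected) × II-1 (unaffected).

No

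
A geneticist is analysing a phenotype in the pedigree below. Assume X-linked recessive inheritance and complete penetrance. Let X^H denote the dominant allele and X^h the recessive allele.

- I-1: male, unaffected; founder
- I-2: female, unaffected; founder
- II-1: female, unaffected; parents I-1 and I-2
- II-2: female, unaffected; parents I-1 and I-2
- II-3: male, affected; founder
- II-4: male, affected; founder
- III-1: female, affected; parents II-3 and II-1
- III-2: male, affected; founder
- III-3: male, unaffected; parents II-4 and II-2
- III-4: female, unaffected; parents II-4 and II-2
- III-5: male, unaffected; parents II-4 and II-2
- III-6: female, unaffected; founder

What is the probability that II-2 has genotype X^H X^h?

1/9

I-1 is unaffected, so I-1 is X^H Y.
I-2 is unaffected so carries H and passed h to II-1 (X^H X^h, whose H came from I-1), so I-2 is X^H X^h.
Their cross gives offspring ratios 1/2 X^H X^H : 1/2 X^H X^h. Conditioning on II-2 being unaffected, P(X^H X^h) = 1/2 / 1 = 1/2 before taking II-2's own offspring into account.
II-4 is affected, so II-4 is X^h Y.
Now use II-2's offspring. Probability of each recorded status — unaffected son III-3: 1/2 if II-2 is X^H X^h, 1 if X^H X^H; unaffected daughter III-4: 1/2 if II-2 is X^H X^h, 1 if X^H X^H; unaffected son III-5: 1/2 if II-2 is X^H X^h, 1 if X^H X^H.
Bayes: P(X^H X^h) = 1/2·1/8 / (1/2·1/8 + 1/2·1) = 1/9.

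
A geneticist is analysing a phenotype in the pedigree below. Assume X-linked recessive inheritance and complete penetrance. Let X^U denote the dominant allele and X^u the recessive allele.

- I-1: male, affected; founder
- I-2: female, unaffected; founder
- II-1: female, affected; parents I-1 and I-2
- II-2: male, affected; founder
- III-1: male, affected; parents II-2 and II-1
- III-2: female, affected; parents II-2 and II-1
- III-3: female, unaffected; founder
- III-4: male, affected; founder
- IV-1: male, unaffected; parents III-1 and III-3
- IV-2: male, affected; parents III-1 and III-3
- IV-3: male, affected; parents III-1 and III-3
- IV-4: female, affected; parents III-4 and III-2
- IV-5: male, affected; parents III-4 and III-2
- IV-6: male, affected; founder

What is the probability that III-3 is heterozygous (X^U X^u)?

1

III-3 is unaffected so carries U and passed u to IV-2 (X^u Y), so III-3 is X^U X^u, giving P(X^U X^u) = 1.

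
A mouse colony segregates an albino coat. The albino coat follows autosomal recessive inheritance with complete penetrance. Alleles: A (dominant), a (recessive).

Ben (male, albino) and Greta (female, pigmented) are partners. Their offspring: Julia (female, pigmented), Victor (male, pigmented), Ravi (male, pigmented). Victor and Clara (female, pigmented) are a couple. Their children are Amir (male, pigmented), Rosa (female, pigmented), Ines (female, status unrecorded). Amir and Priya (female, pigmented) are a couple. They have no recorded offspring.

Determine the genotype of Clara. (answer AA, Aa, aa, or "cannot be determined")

cannot be determined

Clara's phenotype allows AA or Aa, and no parent or child forces a single allele at both positions; consistent genotype assignments exist with Clara as AA or Aa.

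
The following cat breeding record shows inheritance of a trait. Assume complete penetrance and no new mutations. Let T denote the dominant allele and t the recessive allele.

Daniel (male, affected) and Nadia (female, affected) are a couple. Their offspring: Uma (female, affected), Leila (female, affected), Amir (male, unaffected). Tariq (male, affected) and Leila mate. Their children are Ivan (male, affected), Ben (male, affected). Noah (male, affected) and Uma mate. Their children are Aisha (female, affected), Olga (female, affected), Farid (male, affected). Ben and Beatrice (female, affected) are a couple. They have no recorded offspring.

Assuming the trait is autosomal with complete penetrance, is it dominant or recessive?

dominant

Daniel and Nadia are both affected yet have an unaffected child Amir. Under a recessive model two affected parents are homozygous and every child would be affected, so the trait cannot be recessive.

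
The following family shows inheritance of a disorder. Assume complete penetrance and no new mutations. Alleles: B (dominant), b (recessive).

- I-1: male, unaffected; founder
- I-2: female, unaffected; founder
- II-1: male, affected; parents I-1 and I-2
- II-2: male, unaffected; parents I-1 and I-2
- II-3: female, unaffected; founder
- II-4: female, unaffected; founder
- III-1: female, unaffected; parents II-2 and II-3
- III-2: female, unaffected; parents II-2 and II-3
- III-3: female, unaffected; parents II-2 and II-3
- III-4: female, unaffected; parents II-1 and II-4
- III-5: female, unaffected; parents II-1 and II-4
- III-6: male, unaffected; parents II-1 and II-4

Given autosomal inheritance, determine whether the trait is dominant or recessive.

I-1 and I-2 are both unaffected yet have an affected child II-1. Under dominance, an affected child requires at least one affected parent, so the trait cannot be dominant.

recessive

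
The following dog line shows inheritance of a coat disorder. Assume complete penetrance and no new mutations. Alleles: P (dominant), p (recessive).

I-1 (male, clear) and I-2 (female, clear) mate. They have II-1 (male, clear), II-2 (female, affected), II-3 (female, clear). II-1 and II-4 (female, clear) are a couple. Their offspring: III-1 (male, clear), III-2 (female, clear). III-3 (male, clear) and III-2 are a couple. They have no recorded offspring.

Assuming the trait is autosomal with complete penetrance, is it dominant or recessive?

recessive

I-1 and I-2 are both clear yet have an affected child II-2. Under dominance, an affected child requires at least one affected parent, so the trait cannot be dominant.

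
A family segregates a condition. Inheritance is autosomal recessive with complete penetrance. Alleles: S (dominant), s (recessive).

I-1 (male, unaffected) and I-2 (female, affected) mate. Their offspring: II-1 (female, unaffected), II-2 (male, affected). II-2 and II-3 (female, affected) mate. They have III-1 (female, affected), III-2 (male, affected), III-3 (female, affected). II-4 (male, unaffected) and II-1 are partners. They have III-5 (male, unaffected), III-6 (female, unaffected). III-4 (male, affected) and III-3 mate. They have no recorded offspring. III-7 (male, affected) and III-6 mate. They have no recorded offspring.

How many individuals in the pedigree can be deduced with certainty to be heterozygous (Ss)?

2

Obligate heterozygotes: I-1 is unaffected so carries S and passed s to II-2 (ss), so I-1 is Ss; II-1 is unaffected so carries S and received s from I-2 (ss), so II-1 is Ss.
Every other individual is either homozygous by phenotype or has at least one consistent homozygous assignment, so the count is 2.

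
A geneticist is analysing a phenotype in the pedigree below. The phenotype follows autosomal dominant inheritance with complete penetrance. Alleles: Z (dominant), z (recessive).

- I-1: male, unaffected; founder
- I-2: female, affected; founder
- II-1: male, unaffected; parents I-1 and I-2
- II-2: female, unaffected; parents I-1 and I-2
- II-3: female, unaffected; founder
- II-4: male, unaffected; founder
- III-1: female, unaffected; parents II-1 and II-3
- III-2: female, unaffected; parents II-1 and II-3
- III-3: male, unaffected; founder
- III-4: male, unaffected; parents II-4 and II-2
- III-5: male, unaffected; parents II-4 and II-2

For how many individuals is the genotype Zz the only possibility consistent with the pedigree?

1

Obligate heterozygotes: I-2 is affected so carries Z and passed z to II-1 (zz), so I-2 is Zz.
Every other individual is either homozygous by phenotype or has at least one consistent homozygous assignment, so the count is 1.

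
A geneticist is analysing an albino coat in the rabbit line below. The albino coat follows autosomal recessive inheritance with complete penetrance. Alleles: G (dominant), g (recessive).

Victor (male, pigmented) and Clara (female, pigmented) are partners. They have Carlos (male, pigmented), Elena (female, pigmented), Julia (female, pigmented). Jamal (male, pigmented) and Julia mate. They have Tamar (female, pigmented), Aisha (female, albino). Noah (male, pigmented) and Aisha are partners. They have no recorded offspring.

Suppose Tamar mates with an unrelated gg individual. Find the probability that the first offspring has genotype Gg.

Jamal is pigmented so carries G and passed g to Aisha (gg), so Jamal is Gg.
Julia is pigmented so carries G and passed g to Aisha (gg), so Julia is Gg.
Tamar is a pigmented offspring of Jamal (Gg) × Julia (Gg), whose cross gives 1/4 GG : 1/2 Gg : 1/4 gg; conditioning on being pigmented, Tamar is GG with probability 1/3, Gg with probability 2/3.
Summing over parental genotype combinations, P(offspring has genotype Gg) = 1/3·1 + 2/3·1/2 = 2/3.

2/3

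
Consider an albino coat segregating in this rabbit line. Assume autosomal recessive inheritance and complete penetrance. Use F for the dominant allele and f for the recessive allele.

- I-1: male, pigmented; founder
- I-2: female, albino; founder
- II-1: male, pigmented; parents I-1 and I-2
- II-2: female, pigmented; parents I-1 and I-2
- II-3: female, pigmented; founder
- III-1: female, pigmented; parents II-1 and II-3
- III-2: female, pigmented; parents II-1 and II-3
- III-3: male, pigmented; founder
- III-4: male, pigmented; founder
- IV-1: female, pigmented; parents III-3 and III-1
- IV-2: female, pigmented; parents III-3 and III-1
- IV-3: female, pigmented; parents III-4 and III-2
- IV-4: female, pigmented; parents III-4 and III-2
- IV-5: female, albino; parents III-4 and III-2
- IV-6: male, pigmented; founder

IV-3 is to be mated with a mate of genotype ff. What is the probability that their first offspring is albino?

III-4 is pigmented so carries F and passed f to IV-5 (ff), so III-4 is Ff.
III-2 is pigmented so carries F and passed f to IV-5 (ff), so III-2 is Ff.
IV-3 is a pigmented offspring of III-4 (Ff) × III-2 (Ff), whose cross gives 1/4 FF : 1/2 Ff : 1/4 ff; conditioning on being pigmented, IV-3 is FF with probability 1/3, Ff with probability 2/3.
Summing over parental genotype combinations, P(offspring is albino) = 2/3·1/2 = 1/3.

1/3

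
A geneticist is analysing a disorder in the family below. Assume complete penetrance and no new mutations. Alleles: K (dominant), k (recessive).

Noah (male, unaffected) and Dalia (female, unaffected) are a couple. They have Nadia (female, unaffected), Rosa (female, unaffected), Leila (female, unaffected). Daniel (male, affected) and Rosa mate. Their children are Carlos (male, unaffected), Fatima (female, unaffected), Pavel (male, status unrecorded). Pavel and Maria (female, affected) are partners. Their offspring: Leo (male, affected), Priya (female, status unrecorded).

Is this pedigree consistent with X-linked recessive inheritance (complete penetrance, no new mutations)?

A consistent assignment under X-linked recessive exists: Noah X^K Y, Dalia X^K X^K, Nadia X^K X^K, Rosa X^K X^K, Leila X^K X^K, Daniel X^k Y, Carlos X^K Y, Fatima X^K X^k, Pavel X^K Y, Maria X^k X^k, Leo X^k Y, Priya X^K X^k.
In this assignment every recorded phenotype matches its genotype and every non-founder's genotype is obtainable from its parents' genotypes, so the pedigree is consistent.

Yes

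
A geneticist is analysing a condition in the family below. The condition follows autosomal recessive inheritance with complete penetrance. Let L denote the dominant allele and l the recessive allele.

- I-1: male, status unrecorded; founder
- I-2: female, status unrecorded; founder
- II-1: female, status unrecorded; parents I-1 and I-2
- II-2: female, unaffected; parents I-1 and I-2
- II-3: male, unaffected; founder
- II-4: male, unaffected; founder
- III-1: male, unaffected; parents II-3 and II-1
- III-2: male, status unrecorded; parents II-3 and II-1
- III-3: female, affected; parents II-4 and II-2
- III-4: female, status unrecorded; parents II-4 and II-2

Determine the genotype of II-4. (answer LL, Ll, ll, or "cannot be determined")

Ll

From phenotype alone, II-4 is LL or Ll.
II-4 is unaffected so carries L and passed l to III-3 (ll), so II-4 is Ll.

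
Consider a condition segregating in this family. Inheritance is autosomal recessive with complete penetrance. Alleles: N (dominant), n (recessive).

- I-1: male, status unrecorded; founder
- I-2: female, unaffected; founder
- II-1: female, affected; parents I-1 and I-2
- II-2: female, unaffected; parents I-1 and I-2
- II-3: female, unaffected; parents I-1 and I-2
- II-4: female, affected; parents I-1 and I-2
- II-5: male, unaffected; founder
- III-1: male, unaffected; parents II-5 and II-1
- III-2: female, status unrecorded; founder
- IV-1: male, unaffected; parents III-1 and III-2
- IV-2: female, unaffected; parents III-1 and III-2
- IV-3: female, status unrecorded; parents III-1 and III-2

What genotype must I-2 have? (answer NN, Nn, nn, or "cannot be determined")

Nn

From phenotype alone, I-2 is NN or Nn.
I-2 is unaffected so carries N and passed n to II-1 (nn), so I-2 is Nn.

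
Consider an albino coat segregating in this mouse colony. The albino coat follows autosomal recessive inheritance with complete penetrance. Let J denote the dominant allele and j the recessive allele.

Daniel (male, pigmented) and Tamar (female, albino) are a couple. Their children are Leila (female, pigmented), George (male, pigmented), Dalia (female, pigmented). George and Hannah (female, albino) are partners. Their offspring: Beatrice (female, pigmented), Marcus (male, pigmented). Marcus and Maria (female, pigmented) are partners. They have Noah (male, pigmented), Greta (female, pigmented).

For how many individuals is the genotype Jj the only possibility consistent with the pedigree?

Obligate heterozygotes: Leila is pigmented so carries J and received j from Tamar (jj), so Leila is Jj; George is pigmented so carries J and received j from Tamar (jj), so George is Jj; Dalia is pigmented so carries J and received j from Tamar (jj), so Dalia is Jj; Beatrice is pigmented so carries J and received j from Hannah (jj), so Beatrice is Jj; Marcus is pigmented so carries J and received j from Hannah (jj), so Marcus is Jj.
Every other individual is either homozygous by phenotype or has at least one consistent homozygous assignment, so the count is 5.

5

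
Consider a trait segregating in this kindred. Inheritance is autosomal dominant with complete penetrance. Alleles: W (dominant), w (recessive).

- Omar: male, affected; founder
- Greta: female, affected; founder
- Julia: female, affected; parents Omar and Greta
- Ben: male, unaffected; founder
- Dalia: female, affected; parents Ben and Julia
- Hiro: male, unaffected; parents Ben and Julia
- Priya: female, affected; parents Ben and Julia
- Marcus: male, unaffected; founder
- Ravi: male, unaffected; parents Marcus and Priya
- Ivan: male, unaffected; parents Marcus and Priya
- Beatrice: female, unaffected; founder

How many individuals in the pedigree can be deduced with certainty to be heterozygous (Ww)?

3

Obligate heterozygotes: Julia is affected so carries W and passed w to Hiro (ww), so Julia is Ww; Dalia is affected so carries W and received w from Ben (ww), so Dalia is Ww; Priya is affected so carries W and received w from Ben (ww), so Priya is Ww.
Every other individual is either homozygous by phenotype or has at least one consistent homozygous assignment, so the count is 3.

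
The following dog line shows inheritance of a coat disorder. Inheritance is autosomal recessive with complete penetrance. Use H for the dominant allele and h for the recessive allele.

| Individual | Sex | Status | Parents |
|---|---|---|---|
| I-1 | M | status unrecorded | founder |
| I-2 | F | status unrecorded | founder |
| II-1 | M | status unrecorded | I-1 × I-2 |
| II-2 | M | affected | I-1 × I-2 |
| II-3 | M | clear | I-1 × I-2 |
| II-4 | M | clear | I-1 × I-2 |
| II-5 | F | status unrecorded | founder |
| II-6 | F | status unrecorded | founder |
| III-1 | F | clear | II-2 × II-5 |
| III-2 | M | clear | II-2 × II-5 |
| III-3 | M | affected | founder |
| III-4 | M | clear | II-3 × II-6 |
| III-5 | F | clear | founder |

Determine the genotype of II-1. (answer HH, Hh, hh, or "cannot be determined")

II-1's phenotype is unrecorded, and no parent or child forces a single allele at both positions; consistent genotype assignments exist with II-1 as HH or Hh or hh.

cannot be determined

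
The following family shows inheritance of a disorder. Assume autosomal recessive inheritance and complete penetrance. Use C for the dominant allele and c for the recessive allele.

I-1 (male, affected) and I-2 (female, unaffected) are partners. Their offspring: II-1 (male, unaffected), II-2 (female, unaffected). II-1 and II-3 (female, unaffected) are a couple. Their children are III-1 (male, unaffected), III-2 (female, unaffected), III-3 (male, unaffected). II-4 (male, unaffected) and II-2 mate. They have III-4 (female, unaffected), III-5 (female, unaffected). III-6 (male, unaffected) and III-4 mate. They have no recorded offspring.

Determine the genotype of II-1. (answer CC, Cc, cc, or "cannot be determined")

Cc

From phenotype alone, II-1 is CC or Cc.
II-1 is unaffected so carries C and received c from I-1 (cc), so II-1 is Cc.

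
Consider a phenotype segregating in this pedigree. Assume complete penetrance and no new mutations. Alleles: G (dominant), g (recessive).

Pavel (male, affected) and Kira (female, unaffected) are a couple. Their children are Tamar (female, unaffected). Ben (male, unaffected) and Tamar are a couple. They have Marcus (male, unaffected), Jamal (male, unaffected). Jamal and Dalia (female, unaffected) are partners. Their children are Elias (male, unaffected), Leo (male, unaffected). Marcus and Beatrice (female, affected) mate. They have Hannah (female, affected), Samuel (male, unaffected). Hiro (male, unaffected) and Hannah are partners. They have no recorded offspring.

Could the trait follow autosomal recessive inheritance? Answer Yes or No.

Yes

A consistent assignment under autosomal recessive exists: Pavel gg, Kira GG, Tamar Gg, Ben GG, Marcus Gg, Jamal GG, Dalia GG, Beatrice gg, Elias GG, Leo GG, Hannah gg, Samuel Gg, Hiro GG.
In this assignment every recorded phenotype matches its genotype and every non-founder's genotype is obtainable from its parents' genotypes, so the pedigree is consistent.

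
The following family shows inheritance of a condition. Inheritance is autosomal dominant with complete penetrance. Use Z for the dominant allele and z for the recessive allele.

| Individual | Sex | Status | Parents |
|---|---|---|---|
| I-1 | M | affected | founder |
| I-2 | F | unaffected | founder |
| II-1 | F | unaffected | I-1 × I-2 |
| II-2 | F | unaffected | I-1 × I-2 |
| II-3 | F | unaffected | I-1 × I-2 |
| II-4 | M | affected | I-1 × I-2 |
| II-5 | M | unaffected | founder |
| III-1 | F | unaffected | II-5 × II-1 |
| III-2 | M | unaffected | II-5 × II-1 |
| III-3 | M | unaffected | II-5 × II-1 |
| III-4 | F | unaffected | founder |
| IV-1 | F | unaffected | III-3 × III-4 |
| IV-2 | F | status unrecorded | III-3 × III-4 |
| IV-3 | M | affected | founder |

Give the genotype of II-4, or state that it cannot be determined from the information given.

From phenotype alone, II-4 is ZZ or Zz.
II-4 is affected so carries Z and received z from I-2 (zz), so II-4 is Zz.

Zz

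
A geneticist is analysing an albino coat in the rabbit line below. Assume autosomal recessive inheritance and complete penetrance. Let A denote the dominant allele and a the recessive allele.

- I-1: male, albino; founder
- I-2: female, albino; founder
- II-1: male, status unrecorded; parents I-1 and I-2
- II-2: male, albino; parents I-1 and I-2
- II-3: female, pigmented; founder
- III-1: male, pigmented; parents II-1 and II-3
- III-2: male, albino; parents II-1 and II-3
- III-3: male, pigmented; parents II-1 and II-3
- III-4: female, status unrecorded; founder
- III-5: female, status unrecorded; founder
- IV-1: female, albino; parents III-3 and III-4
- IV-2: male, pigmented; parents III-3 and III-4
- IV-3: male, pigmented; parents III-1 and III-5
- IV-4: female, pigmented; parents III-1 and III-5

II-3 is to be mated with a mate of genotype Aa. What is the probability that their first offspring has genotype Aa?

II-3 is pigmented so carries A and passed a to III-2 (aa), so II-3 is Aa.
The cross gives 1/4 AA : 1/2 Aa : 1/4 aa, so P(offspring has genotype Aa) = 1/2.

1/2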